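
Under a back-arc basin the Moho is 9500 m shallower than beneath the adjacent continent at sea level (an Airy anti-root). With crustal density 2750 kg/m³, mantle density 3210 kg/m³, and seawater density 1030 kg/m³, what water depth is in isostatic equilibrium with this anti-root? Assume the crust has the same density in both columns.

Replacing a thickness d of crust by seawater at the top must be balanced by replacing crust with mantle at the base: d (ρ_c − ρ_w) = a (ρ_m − ρ_c).
d = a (ρ_m − ρ_c)/(ρ_c − ρ_w) = 9500 m × 460/1720 = 2540 m.

2540 m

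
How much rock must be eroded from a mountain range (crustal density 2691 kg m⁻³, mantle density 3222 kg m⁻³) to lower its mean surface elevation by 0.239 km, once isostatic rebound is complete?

Net drop Δ = e − u = e − e ρ_c/ρ_m = e (ρ_m − ρ_c)/ρ_m.
e = Δ ρ_m/(ρ_m − ρ_c) = 0.239 km × 3222/531 = 1.45 km.

1.45 km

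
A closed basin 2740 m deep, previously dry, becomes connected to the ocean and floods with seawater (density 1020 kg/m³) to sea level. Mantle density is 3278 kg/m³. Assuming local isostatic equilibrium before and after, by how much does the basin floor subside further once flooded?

1240 m

After flooding the water column is d + s deep. Its weight must equal the weight of mantle displaced by the extra subsidence s: (d + s) ρ_w = s ρ_m.
s = d ρ_w / (ρ_m − ρ_w) = 2740 m × 1020/(3278 − 1020) = 1240 m.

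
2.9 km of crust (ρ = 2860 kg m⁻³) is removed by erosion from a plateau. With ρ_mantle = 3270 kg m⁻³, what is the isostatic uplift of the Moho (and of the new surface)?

2.54 km

Unloading: uplift u = e ρ_c/ρ_m = 2.9 km × 2860/3270 = 2.54 km.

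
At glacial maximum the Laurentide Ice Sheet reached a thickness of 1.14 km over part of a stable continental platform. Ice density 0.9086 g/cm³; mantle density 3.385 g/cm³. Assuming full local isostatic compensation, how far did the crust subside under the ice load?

0.306 km

Equating mass per unit area of the two columns: the ice load ρ_ice t is balanced by mantle displaced below, ρ_m s.
s = t ρ_ice / ρ_m = 1.14 km × 0.9086/3.385 = 0.306 km.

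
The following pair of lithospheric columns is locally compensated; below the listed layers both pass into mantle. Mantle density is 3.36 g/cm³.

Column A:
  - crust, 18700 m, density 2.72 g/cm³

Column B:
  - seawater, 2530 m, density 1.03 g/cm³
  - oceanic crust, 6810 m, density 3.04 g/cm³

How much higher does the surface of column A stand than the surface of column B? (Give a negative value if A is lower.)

For any compensation level in the mantle, the mantle terms cancel and isostasy reduces to e = (Σt_A − Σt_B) − (Σ(ρt)_A − Σ(ρt)_B) / ρ_m.
Σt_A = 18700 m; Σt_B = 9340 m; Σ(ρt)_A = 50864; Σ(ρt)_B = 23308.3 (in m·g/cm³).
e = (18700 − 9340) − (50864 − 23308.3) / 3.36 = 1160 m.

1160 m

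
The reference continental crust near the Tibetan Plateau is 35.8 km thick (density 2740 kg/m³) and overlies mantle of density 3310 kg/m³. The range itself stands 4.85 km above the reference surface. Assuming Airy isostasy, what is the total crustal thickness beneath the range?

64 km

Root depth r = h ρ_c / (ρ_m − ρ_c) = 4.85 km × 2740 / 570 = 23.31 km.
Total thickness = T + h + r = 35.8 km + 4.85 km + 23.31 km = 64 km.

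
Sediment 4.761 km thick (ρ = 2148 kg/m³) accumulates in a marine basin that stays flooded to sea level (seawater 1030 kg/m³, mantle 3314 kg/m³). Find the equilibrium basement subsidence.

Submarine loading: the sediment displaces seawater, and the subsidence is in turn flooded, so s (ρ_m − ρ_w) = t (ρ_sed − ρ_w).
s = 4.761 km × (2148 − 1030) / (3314 − 1030) = 2.33 km.

2.33 km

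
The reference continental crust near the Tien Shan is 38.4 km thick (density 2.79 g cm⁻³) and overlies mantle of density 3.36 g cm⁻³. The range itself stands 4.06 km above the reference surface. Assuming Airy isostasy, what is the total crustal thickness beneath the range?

Root depth r = h ρ_c / (ρ_m − ρ_c) = 4.06 km × 2.79 / 0.57 = 19.87 km.
Total thickness = T + h + r = 38.4 km + 4.06 km + 19.87 km = 62.3 km.

62.3 km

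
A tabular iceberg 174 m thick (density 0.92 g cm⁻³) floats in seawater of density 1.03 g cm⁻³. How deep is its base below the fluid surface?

155 m

Draft d = t ρ_obj/ρ_fluid = 174 m × 0.92/1.03 = 155 m.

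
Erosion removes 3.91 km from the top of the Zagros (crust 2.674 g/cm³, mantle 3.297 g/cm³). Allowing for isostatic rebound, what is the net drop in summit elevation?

0.739 km

Rebound u = e ρ_c/ρ_m = 3.91 km × 2.674/3.297 = 3.171 km.
Net surface drop = e − u = 3.91 km − 3.171 km = e (ρ_m − ρ_c)/ρ_m = 0.739 km.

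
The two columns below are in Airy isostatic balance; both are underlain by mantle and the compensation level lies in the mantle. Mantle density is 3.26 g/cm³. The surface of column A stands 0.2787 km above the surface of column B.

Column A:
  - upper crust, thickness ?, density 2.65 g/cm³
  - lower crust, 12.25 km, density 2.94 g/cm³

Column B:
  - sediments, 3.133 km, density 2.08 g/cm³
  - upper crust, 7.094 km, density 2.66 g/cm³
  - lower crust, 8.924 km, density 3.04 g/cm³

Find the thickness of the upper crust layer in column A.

Take the compensation level at the base of the deeper column (depth z_c below the surface of column A) and equate Σ ρ_i t_i down to z_c; mantle fills any gap and the z_c terms cancel.
Column A: x×2.65 + 12.25×2.94 + (z_c − 12.25 − x)×3.26
Column B: 0.2787×0 + 3.133×2.08 + 7.094×2.66 + 8.924×3.04 + (z_c − 0.2787 − 19.151)×3.26
The z_c×3.26 term appears on both sides and cancels. Collect the known terms of each column as K = Σ(ρt)_known − 3.26 × (depth of known layers): K_A = 36.015 − 3.26×12.25 = −3.92; K_B = 52.51564 − 3.26×(0.2787 + 19.151) = −10.825182.
Balance: K_A − x×(3.26 − 2.65) = K_B, so x = (K_A − K_B)/(3.26 − 2.65) = 6.90518/0.61 = 11.3 km.

11.3 km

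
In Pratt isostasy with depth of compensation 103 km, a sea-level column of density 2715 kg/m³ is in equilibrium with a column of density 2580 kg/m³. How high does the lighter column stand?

ρ_ref D = ρ (D + h) → h = D (ρ_ref − ρ)/ρ.
h = 103 km × (2715 − 2580)/2580 = 5.39 km.

5.39 km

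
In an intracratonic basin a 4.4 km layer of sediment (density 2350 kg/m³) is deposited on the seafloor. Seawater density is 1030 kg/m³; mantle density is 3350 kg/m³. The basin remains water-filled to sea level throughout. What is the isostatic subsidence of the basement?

2.5 km

Submarine loading: the sediment displaces seawater, and the subsidence is in turn flooded, so s (ρ_m − ρ_w) = t (ρ_sed − ρ_w).
s = 4.4 km × (2350 − 1030) / (3350 − 1030) = 2.5 km.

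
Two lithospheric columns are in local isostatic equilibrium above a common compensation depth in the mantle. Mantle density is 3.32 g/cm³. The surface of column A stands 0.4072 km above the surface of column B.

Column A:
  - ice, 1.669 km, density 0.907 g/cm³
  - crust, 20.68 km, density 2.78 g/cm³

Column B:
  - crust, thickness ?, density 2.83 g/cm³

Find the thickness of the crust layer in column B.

Take the compensation level at the base of the deeper column (depth z_c below the surface of column A) and equate Σ ρ_i t_i down to z_c; mantle fills any gap and the z_c terms cancel.
Column A: 1.669×0.907 + 20.68×2.78 + (z_c − 22.349)×3.32
Column B: 0.4072×0 + x×2.83 + (z_c − 0.4072 − 0 − x)×3.32
The z_c×3.32 term appears on both sides and cancels. Collect the known terms of each column as K = Σ(ρt)_known − 3.32 × (depth of known layers): K_A = 59.004183 − 3.32×22.349 = −15.194497; K_B = 0 − 3.32×(0.4072 + 0) = −1.351904.
Balance: K_A = K_B − x×(3.32 − 2.83), so x = (K_B − K_A)/(3.32 − 2.83) = 13.8426/0.49 = 28.3 km.

28.3 km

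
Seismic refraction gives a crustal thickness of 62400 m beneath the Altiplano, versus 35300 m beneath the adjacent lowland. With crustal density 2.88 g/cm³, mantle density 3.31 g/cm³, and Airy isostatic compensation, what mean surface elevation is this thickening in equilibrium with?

Excess crust Δ = 62400 m − 35300 m = 27100 m, split between elevation h and root r with h + r = Δ.
Airy balance ρ_c h = (ρ_m − ρ_c) r gives r = h ρ_c/(ρ_m − ρ_c), so h (1 + ρ_c/(ρ_m − ρ_c)) = Δ, i.e. h = Δ (ρ_m − ρ_c)/ρ_m.
h = 27100 m × 0.43/3.31 = 3520 m.

3520 m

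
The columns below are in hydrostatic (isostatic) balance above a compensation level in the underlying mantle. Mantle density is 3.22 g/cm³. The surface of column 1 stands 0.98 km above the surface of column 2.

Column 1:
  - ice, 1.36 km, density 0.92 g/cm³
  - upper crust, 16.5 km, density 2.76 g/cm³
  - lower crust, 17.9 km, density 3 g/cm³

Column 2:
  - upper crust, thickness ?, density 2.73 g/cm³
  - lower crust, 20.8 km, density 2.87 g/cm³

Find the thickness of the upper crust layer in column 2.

8.61 km

Take the compensation level at the base of the deeper column (depth z_c below the surface of column 1) and equate Σ ρ_i t_i down to z_c; mantle fills any gap and the z_c terms cancel.
Column 1: 1.36×0.92 + 16.5×2.76 + 17.9×3 + (z_c − 35.76)×3.22
Column 2: 0.98×0 + x×2.73 + 20.8×2.87 + (z_c − 0.98 − 20.8 − x)×3.22
The z_c×3.22 term appears on both sides and cancels. Collect the known terms of each column as K = Σ(ρt)_known − 3.22 × (depth of known layers): K_1 = 100.4912 − 3.22×35.76 = −14.656; K_2 = 59.696 − 3.22×(0.98 + 20.8) = −10.4356.
Balance: K_1 = K_2 − x×(3.22 − 2.73), so x = (K_2 − K_1)/(3.22 − 2.73) = 4.2204/0.49 = 8.61 km.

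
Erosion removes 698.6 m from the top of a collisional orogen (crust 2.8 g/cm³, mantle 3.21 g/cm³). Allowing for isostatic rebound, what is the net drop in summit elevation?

89.2 m

Rebound u = e ρ_c/ρ_m = 698.6 m × 2.8/3.21 = 609.4 m.
Net surface drop = e − u = 698.6 m − 609.4 m = e (ρ_m − ρ_c)/ρ_m = 89.2 m.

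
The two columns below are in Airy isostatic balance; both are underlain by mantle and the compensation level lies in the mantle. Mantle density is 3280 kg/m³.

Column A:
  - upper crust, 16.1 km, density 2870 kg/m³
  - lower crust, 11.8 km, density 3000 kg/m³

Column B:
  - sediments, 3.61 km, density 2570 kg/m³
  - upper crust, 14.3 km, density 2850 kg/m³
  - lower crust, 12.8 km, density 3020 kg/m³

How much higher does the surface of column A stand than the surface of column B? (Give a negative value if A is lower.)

For any compensation level in the mantle, the mantle terms cancel and isostasy reduces to e = (Σt_A − Σt_B) − (Σ(ρt)_A − Σ(ρt)_B) / ρ_m.
Σt_A = 27.9 km; Σt_B = 30.71 km; Σ(ρt)_A = 81607; Σ(ρt)_B = 88688.7 (in km·kg/m³).
e = (27.9 − 30.71) − (81607 − 88688.7) / 3280 = −0.651 km.

−0.651 km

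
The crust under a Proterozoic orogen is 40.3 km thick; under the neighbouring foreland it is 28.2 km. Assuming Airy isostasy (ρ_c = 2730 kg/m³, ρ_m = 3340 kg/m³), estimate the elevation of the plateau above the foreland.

Excess crust Δ = 40.3 km − 28.2 km = 12.1 km, split between elevation h and root r with h + r = Δ.
Airy balance ρ_c h = (ρ_m − ρ_c) r gives r = h ρ_c/(ρ_m − ρ_c), so h (1 + ρ_c/(ρ_m − ρ_c)) = Δ, i.e. h = Δ (ρ_m − ρ_c)/ρ_m.
h = 12.1 km × 610/3340 = 2.21 km.

2.21 km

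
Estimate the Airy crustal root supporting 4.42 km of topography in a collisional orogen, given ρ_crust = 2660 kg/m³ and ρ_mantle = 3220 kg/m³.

21 km

Equating mass per unit area of the two columns: the weight of the topography is balanced by the buoyancy of the root, ρ_c h = (ρ_m − ρ_c) r.
r = h · ρ_c / (ρ_m − ρ_c) = 4.42 km × 2660 / (3220 − 2660) = 21 km.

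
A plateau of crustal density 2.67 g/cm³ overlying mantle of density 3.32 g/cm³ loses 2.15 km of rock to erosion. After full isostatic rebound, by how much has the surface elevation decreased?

0.421 km

Rebound u = e ρ_c/ρ_m = 2.15 km × 2.67/3.32 = 1.729 km.
Net surface drop = e − u = 2.15 km − 1.729 km = e (ρ_m − ρ_c)/ρ_m = 0.421 km.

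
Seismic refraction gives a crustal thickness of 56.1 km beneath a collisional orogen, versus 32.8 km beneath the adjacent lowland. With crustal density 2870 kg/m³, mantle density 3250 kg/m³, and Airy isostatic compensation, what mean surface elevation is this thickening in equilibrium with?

2.72 km

Excess crust Δ = 56.1 km − 32.8 km = 23.3 km, split between elevation h and root r with h + r = Δ.
Airy balance ρ_c h = (ρ_m − ρ_c) r gives r = h ρ_c/(ρ_m − ρ_c), so h (1 + ρ_c/(ρ_m − ρ_c)) = Δ, i.e. h = Δ (ρ_m − ρ_c)/ρ_m.
h = 23.3 km × 380/3250 = 2.72 km.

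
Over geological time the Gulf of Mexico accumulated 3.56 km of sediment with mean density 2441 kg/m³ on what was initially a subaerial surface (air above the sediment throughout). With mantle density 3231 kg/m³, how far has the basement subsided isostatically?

Subaerial load: s = t ρ_sed / ρ_m = 3.56 km × 2441/3231 = 2.69 km.

2.69 km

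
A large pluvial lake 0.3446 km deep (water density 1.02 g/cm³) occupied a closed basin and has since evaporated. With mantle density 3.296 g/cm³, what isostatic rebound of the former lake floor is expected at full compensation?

u = d ρ_w/ρ_m = 0.3446 km × 1.02/3.296 = 0.107 km.

0.107 km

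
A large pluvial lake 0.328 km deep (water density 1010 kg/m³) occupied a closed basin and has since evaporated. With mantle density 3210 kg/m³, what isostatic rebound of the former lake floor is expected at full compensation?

u = d ρ_w/ρ_m = 0.328 km × 1010/3210 = 0.103 km.

0.103 km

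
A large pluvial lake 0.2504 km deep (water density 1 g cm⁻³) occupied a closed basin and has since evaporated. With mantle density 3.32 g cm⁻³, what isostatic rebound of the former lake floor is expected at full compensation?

0.0754 km

u = d ρ_w/ρ_m = 0.2504 km × 1/3.32 = 0.0754 km.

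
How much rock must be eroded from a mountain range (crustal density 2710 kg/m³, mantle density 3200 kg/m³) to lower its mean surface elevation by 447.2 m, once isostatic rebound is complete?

Net drop Δ = e − u = e − e ρ_c/ρ_m = e (ρ_m − ρ_c)/ρ_m.
e = Δ ρ_m/(ρ_m − ρ_c) = 447.2 m × 3200/490 = 2920 m.

2920 m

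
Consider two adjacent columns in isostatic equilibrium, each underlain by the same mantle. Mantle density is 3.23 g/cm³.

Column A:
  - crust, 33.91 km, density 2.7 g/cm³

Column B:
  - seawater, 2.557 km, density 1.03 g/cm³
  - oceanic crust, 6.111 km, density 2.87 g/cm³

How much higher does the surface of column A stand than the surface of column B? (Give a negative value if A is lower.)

3.14 km

For any compensation level in the mantle, the mantle terms cancel and isostasy reduces to e = (Σt_A − Σt_B) − (Σ(ρt)_A − Σ(ρt)_B) / ρ_m.
Σt_A = 33.91 km; Σt_B = 8.668 km; Σ(ρt)_A = 91.557; Σ(ρt)_B = 20.17228 (in km·g/cm³).
e = (33.91 − 8.668) − (91.557 − 20.17228) / 3.23 = 3.14 km.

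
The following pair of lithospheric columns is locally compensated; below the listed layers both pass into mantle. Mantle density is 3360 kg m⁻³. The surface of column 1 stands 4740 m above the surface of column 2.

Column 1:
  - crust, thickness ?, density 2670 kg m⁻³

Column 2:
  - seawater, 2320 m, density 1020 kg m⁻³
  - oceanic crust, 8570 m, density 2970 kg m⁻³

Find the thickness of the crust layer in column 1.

35800 m

Take the compensation level at the base of the deeper column (depth z_c below the surface of column 1) and equate Σ ρ_i t_i down to z_c; mantle fills any gap and the z_c terms cancel.
Column 1: x×2670 + (z_c − 0 − x)×3360
Column 2: 4740×0 + 2320×1020 + 8570×2970 + (z_c − 4740 − 10890)×3360
The z_c×3360 term appears on both sides and cancels. Collect the known terms of each column as K = Σ(ρt)_known − 3360 × (depth of known layers): K_1 = 0 − 3360×0 = 0; K_2 = 27819300 − 3360×(4740 + 10890) = −24697500.
Balance: K_1 − x×(3360 − 2670) = K_2, so x = (K_1 − K_2)/(3360 − 2670) = 24697500/690 = 35800 m.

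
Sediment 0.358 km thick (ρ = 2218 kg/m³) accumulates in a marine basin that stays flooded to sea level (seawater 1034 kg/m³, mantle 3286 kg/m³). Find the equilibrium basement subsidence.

Submarine loading: the sediment displaces seawater, and the subsidence is in turn flooded, so s (ρ_m − ρ_w) = t (ρ_sed − ρ_w).
s = 0.358 km × (2218 − 1034) / (3286 − 1034) = 0.188 km.

0.188 km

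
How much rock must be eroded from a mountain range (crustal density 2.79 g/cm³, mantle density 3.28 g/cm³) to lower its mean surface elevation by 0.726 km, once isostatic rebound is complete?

4.86 km

Net drop Δ = e − u = e − e ρ_c/ρ_m = e (ρ_m − ρ_c)/ρ_m.
e = Δ ρ_m/(ρ_m − ρ_c) = 0.726 km × 3.28/0.49 = 4.86 km.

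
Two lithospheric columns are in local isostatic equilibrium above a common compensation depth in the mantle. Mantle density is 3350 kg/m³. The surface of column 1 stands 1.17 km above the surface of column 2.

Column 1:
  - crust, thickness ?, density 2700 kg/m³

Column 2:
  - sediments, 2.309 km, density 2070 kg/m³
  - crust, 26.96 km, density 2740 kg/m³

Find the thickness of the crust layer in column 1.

35.9 km

Take the compensation level at the base of the deeper column (depth z_c below the surface of column 1) and equate Σ ρ_i t_i down to z_c; mantle fills any gap and the z_c terms cancel.
Column 1: x×2700 + (z_c − 0 − x)×3350
Column 2: 1.17×0 + 2.309×2070 + 26.96×2740 + (z_c − 1.17 − 29.269)×3350
The z_c×3350 term appears on both sides and cancels. Collect the known terms of each column as K = Σ(ρt)_known − 3350 × (depth of known layers): K_1 = 0 − 3350×0 = 0; K_2 = 78650.03 − 3350×(1.17 + 29.269) = −23320.62.
Balance: K_1 − x×(3350 − 2700) = K_2, so x = (K_1 − K_2)/(3350 − 2700) = 23320.6/650 = 35.9 km.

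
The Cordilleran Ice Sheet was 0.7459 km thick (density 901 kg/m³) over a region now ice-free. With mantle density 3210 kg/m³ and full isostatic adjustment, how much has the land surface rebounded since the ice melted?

0.209 km

Removing the load lets mantle flow back in; uplift u satisfies ρ_ice t = ρ_m u.
u = t ρ_ice/ρ_m = 0.7459 km × 901/3210 = 0.209 km.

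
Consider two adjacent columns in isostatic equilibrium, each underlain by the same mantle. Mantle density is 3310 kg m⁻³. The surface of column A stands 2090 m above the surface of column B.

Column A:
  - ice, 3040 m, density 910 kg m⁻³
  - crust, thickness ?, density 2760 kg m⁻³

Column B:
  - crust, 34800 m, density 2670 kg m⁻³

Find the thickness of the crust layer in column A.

Take the compensation level at the base of the deeper column (depth z_c below the surface of column A) and equate Σ ρ_i t_i down to z_c; mantle fills any gap and the z_c terms cancel.
Column A: 3040×910 + x×2760 + (z_c − 3040 − x)×3310
Column B: 2090×0 + 34800×2670 + (z_c − 2090 − 34800)×3310
The z_c×3310 term appears on both sides and cancels. Collect the known terms of each column as K = Σ(ρt)_known − 3310 × (depth of known layers): K_A = 2766400 − 3310×3040 = −7296000; K_B = 92916000 − 3310×(2090 + 34800) = −29189900.
Balance: K_A − x×(3310 − 2760) = K_B, so x = (K_A − K_B)/(3310 − 2760) = 21893900/550 = 39800 m.

39800 m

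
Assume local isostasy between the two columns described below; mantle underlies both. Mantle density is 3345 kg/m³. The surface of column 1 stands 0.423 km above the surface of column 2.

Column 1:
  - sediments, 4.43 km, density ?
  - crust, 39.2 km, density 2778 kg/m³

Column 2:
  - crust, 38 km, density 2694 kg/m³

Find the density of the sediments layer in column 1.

Take the compensation level at the base of the deeper column (depth z_c below the surface of column 1) and equate Σ ρ_i t_i down to z_c; mantle fills any gap and the z_c terms cancel.
Column 1: 4.43×ρ + 39.2×2778 + (z_c − 43.63)×3345
Column 2: 0.423×0 + 38×2694 + (z_c − 0.423 − 38)×3345
The z_c×3345 term appears on both sides and cancels. Collect the known terms of each column as K = Σ(ρt)_known − 3345 × (depth of known layers): K_1 = 108897.6 − 3345×43.63 = −37044.75; K_2 = 102372 − 3345×(0.423 + 38) = −26152.935.
Balance: K_1 + 4.43×ρ = K_2, so ρ = (K_2 − K_1)/4.43 = 10891.8/4.43 = 2460 kg/m³.

2460 kg/m³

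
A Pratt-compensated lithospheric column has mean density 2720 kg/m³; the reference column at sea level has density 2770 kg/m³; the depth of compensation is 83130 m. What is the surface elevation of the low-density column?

1530 m

ρ_ref D = ρ (D + h) → h = D (ρ_ref − ρ)/ρ.
h = 83130 m × (2770 − 2720)/2720 = 1530 m.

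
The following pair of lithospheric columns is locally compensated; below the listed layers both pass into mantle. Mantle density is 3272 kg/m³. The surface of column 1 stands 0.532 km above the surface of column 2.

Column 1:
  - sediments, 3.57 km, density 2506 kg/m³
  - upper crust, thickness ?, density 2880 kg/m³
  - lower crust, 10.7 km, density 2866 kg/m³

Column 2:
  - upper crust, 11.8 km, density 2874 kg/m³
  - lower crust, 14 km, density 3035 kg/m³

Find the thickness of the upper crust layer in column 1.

Take the compensation level at the base of the deeper column (depth z_c below the surface of column 1) and equate Σ ρ_i t_i down to z_c; mantle fills any gap and the z_c terms cancel.
Column 1: 3.57×2506 + x×2880 + 10.7×2866 + (z_c − 14.27 − x)×3272
Column 2: 0.532×0 + 11.8×2874 + 14×3035 + (z_c − 0.532 − 25.8)×3272
The z_c×3272 term appears on both sides and cancels. Collect the known terms of each column as K = Σ(ρt)_known − 3272 × (depth of known layers): K_1 = 39612.62 − 3272×14.27 = −7078.82; K_2 = 76403.2 − 3272×(0.532 + 25.8) = −9755.104.
Balance: K_1 − x×(3272 − 2880) = K_2, so x = (K_1 − K_2)/(3272 − 2880) = 2676.28/392 = 6.83 km.

6.83 km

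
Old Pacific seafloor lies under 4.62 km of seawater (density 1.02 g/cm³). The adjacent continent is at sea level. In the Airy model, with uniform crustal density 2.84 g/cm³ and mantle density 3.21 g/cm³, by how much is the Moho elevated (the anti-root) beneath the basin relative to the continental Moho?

22.7 km

By Archimedes' principle applied to the lithosphere: replacing crust with seawater at the top is compensated by replacing crust with mantle at the base: d (ρ_c − ρ_w) = a (ρ_m − ρ_c).
a = d (ρ_c − ρ_w)/(ρ_m − ρ_c) = 4.62 km × 1.82/0.37 = 22.7 km.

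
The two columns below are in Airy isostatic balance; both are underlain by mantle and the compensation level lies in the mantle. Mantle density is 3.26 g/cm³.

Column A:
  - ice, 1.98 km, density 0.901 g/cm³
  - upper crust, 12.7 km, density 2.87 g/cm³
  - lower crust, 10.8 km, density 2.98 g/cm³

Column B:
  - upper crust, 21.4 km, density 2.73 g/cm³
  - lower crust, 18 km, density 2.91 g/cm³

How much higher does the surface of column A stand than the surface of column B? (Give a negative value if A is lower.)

For any compensation level in the mantle, the mantle terms cancel and isostasy reduces to e = (Σt_A − Σt_B) − (Σ(ρt)_A − Σ(ρt)_B) / ρ_m.
Σt_A = 25.48 km; Σt_B = 39.4 km; Σ(ρt)_A = 70.41698; Σ(ρt)_B = 110.802 (in km·g/cm³).
e = (25.48 − 39.4) − (70.41698 − 110.802) / 3.26 = −1.53 km.

−1.53 km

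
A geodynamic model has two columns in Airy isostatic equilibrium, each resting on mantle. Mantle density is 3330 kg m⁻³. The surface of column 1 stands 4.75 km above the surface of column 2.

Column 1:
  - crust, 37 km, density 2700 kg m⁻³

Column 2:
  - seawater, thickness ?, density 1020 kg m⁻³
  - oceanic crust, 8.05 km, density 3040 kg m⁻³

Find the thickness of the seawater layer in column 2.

2.23 km

Take the compensation level at the base of the deeper column (depth z_c below the surface of column 1) and equate Σ ρ_i t_i down to z_c; mantle fills any gap and the z_c terms cancel.
Column 1: 37×2700 + (z_c − 37)×3330
Column 2: 4.75×0 + x×1020 + 8.05×3040 + (z_c − 4.75 − 8.05 − x)×3330
The z_c×3330 term appears on both sides and cancels. Collect the known terms of each column as K = Σ(ρt)_known − 3330 × (depth of known layers): K_1 = 99900 − 3330×37 = −23310; K_2 = 24472 − 3330×(4.75 + 8.05) = −18152.
Balance: K_1 = K_2 − x×(3330 − 1020), so x = (K_2 − K_1)/(3330 − 1020) = 5158/2310 = 2.23 km.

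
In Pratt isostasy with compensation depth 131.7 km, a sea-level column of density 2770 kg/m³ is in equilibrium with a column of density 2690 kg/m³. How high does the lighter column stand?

ρ_ref D = ρ (D + h) → h = D (ρ_ref − ρ)/ρ.
h = 131.7 km × (2770 − 2690)/2690 = 3.92 km.

3.92 km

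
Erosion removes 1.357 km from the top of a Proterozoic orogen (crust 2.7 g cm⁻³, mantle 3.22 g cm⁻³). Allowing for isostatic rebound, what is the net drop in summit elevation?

0.219 km

Rebound u = e ρ_c/ρ_m = 1.357 km × 2.7/3.22 = 1.138 km.
Net surface drop = e − u = 1.357 km − 1.138 km = e (ρ_m − ρ_c)/ρ_m = 0.219 km.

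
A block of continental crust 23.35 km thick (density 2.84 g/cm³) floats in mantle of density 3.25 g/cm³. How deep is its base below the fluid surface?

20.4 km

Draft d = t ρ_obj/ρ_fluid = 23.35 km × 2.84/3.25 = 20.4 km.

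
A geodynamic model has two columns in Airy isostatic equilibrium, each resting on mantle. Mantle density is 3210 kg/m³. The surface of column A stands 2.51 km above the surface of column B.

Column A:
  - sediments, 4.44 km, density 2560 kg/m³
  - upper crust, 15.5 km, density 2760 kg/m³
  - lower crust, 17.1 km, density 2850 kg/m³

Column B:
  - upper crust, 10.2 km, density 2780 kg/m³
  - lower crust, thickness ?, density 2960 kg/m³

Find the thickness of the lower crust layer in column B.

Take the compensation level at the base of the deeper column (depth z_c below the surface of column A) and equate Σ ρ_i t_i down to z_c; mantle fills any gap and the z_c terms cancel.
Column A: 4.44×2560 + 15.5×2760 + 17.1×2850 + (z_c − 37.04)×3210
Column B: 2.51×0 + 10.2×2780 + x×2960 + (z_c − 2.51 − 10.2 − x)×3210
The z_c×3210 term appears on both sides and cancels. Collect the known terms of each column as K = Σ(ρt)_known − 3210 × (depth of known layers): K_A = 102881.4 − 3210×37.04 = −16017; K_B = 28356 − 3210×(2.51 + 10.2) = −12443.1.
Balance: K_A = K_B − x×(3210 − 2960), so x = (K_B − K_A)/(3210 − 2960) = 3573.9/250 = 14.3 km.

14.3 km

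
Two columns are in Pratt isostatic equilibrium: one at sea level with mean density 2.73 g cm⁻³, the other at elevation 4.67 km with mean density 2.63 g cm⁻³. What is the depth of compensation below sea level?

ρ_ref D = ρ (D + h) → D (ρ_ref − ρ) = ρ h.
D = ρ h/(ρ_ref − ρ) = 2.63 × 4.67 km/(2.73 − 2.63) = 123 km.

123 km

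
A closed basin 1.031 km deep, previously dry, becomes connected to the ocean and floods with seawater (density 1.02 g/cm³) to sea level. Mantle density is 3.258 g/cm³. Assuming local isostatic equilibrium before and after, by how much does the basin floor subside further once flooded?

0.47 km

After flooding the water column is d + s deep. Its weight must equal the weight of mantle displaced by the extra subsidence s: (d + s) ρ_w = s ρ_m.
s = d ρ_w / (ρ_m − ρ_w) = 1.031 km × 1.02/(3.258 − 1.02) = 0.47 km.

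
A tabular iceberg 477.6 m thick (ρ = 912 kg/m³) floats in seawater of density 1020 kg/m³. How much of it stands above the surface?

Floating equilibrium: submerged depth d = t ρ_obj/ρ_fluid = 477.6 m × 912/1020 = 427 m.
Freeboard = t − d = 477.6 m − 427 m = 50.6 m.

50.6 m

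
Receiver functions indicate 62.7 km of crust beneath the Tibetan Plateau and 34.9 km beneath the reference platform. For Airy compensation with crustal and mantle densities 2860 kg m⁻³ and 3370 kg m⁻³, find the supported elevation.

4.21 km

Excess crust Δ = 62.7 km − 34.9 km = 27.8 km, split between elevation h and root r with h + r = Δ.
Airy balance ρ_c h = (ρ_m − ρ_c) r gives r = h ρ_c/(ρ_m − ρ_c), so h (1 + ρ_c/(ρ_m − ρ_c)) = Δ, i.e. h = Δ (ρ_m − ρ_c)/ρ_m.
h = 27.8 km × 510/3370 = 4.21 km.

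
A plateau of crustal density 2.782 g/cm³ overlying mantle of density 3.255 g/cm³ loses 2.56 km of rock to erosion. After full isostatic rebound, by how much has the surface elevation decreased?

0.372 km

Rebound u = e ρ_c/ρ_m = 2.56 km × 2.782/3.255 = 2.188 km.
Net surface drop = e − u = 2.56 km − 2.188 km = e (ρ_m − ρ_c)/ρ_m = 0.372 km.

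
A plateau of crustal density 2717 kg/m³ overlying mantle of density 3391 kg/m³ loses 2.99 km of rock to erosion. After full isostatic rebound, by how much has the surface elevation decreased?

Rebound u = e ρ_c/ρ_m = 2.99 km × 2717/3391 = 2.396 km.
Net surface drop = e − u = 2.99 km − 2.396 km = e (ρ_m − ρ_c)/ρ_m = 0.594 km.

0.594 km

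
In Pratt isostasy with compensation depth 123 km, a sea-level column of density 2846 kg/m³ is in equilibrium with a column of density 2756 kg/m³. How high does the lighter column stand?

ρ_ref D = ρ (D + h) → h = D (ρ_ref − ρ)/ρ.
h = 123 km × (2846 − 2756)/2756 = 4.02 km.

4.02 km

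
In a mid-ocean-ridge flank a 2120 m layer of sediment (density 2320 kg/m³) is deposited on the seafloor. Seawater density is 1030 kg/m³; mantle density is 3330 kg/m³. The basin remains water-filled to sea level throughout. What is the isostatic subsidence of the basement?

1190 m

Submarine loading: the sediment displaces seawater, and the subsidence is in turn flooded, so s (ρ_m − ρ_w) = t (ρ_sed − ρ_w).
s = 2120 m × (2320 − 1030) / (3330 − 1030) = 1190 m.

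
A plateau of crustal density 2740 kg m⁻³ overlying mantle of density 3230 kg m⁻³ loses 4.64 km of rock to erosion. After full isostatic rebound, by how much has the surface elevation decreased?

0.704 km

Rebound u = e ρ_c/ρ_m = 4.64 km × 2740/3230 = 3.936 km.
Net surface drop = e − u = 4.64 km − 3.936 km = e (ρ_m − ρ_c)/ρ_m = 0.704 km.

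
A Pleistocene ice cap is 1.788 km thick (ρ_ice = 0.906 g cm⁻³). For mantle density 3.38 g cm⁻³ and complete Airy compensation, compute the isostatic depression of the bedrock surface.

0.479 km

By Archimedes' principle applied to the lithosphere: the ice load ρ_ice t is balanced by mantle displaced below, ρ_m s.
s = t ρ_ice / ρ_m = 1.788 km × 0.906/3.38 = 0.479 km.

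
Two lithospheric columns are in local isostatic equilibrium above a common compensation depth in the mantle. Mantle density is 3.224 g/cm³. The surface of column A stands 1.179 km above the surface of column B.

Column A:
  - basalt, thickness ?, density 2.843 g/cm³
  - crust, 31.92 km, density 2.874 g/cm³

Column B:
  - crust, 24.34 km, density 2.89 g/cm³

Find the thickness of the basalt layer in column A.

1.99 km

Take the compensation level at the base of the deeper column (depth z_c below the surface of column A) and equate Σ ρ_i t_i down to z_c; mantle fills any gap and the z_c terms cancel.
Column A: x×2.843 + 31.92×2.874 + (z_c − 31.92 − x)×3.224
Column B: 1.179×0 + 24.34×2.89 + (z_c − 1.179 − 24.34)×3.224
The z_c×3.224 term appears on both sides and cancels. Collect the known terms of each column as K = Σ(ρt)_known − 3.224 × (depth of known layers): K_A = 91.73808 − 3.224×31.92 = −11.172; K_B = 70.3426 − 3.224×(1.179 + 24.34) = −11.930656.
Balance: K_A − x×(3.224 − 2.843) = K_B, so x = (K_A − K_B)/(3.224 − 2.843) = 0.758656/0.381 = 1.99 km.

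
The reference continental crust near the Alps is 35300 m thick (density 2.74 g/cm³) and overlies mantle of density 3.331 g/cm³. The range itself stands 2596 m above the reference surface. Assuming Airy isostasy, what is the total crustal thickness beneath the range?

49900 m

Root depth r = h ρ_c / (ρ_m − ρ_c) = 2596 m × 2.74 / 0.591 = 12040 m.
Total thickness = T + h + r = 35300 m + 2596 m + 12040 m = 49900 m.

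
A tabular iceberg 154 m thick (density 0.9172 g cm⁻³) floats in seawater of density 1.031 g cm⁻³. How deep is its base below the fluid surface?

Draft d = t ρ_obj/ρ_fluid = 154 m × 0.9172/1.031 = 137 m.

137 m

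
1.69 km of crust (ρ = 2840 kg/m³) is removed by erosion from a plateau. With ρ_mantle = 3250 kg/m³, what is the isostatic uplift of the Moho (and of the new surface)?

Unloading: uplift u = e ρ_c/ρ_m = 1.69 km × 2840/3250 = 1.48 km.

1.48 km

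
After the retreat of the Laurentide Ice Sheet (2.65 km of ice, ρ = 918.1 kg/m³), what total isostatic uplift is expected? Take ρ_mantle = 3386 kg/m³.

0.719 km

Removing the load lets mantle flow back in; uplift u satisfies ρ_ice t = ρ_m u.
u = t ρ_ice/ρ_m = 2.65 km × 918.1/3386 = 0.719 km.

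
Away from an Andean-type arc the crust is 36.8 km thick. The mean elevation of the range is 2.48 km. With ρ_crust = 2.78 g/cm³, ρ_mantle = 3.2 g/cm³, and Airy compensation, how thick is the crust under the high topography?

Root depth r = h ρ_c / (ρ_m − ρ_c) = 2.48 km × 2.78 / 0.42 = 16.42 km.
Total thickness = T + h + r = 36.8 km + 2.48 km + 16.42 km = 55.7 km.

55.7 km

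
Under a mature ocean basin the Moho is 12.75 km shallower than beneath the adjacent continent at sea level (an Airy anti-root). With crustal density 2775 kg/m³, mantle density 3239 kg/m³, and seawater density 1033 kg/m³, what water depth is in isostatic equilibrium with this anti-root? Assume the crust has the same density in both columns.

3.4 km

Replacing a thickness d of crust by seawater at the top must be balanced by replacing crust with mantle at the base: d (ρ_c − ρ_w) = a (ρ_m − ρ_c).
d = a (ρ_m − ρ_c)/(ρ_c − ρ_w) = 12.75 km × 464/1742 = 3.4 km.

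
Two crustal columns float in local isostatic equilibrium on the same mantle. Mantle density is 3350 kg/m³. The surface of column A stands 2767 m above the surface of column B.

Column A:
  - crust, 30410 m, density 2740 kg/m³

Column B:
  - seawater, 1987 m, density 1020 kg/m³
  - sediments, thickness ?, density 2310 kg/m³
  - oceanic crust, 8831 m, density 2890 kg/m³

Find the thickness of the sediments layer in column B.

Take the compensation level at the base of the deeper column (depth z_c below the surface of column A) and equate Σ ρ_i t_i down to z_c; mantle fills any gap and the z_c terms cancel.
Column A: 30410×2740 + (z_c − 30410)×3350
Column B: 2767×0 + 1987×1020 + x×2310 + 8831×2890 + (z_c − 2767 − 10818 − x)×3350
The z_c×3350 term appears on both sides and cancels. Collect the known terms of each column as K = Σ(ρt)_known − 3350 × (depth of known layers): K_A = 83323400 − 3350×30410 = −18550100; K_B = 27548330 − 3350×(2767 + 10818) = −17961420.
Balance: K_A = K_B − x×(3350 − 2310), so x = (K_B − K_A)/(3350 − 2310) = 588680/1040 = 566 m.

566 m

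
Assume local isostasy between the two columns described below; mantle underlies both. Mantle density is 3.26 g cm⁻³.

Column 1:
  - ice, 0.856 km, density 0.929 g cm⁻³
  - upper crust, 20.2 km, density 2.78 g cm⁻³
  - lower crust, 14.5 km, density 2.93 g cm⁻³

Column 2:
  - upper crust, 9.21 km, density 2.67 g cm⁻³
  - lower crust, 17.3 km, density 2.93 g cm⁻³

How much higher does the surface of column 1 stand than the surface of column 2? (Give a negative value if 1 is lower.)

1.64 km

For any compensation level in the mantle, the mantle terms cancel and isostasy reduces to e = (Σt_1 − Σt_2) − (Σ(ρt)_1 − Σ(ρt)_2) / ρ_m.
Σt_1 = 35.556 km; Σt_2 = 26.51 km; Σ(ρt)_1 = 99.436224; Σ(ρt)_2 = 75.2797 (in km·g cm⁻³).
e = (35.556 − 26.51) − (99.436224 − 75.2797) / 3.26 = 1.64 km.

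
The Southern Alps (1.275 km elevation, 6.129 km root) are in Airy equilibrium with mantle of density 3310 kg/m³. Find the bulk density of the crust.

ρ_c h = (ρ_m − ρ_c) r → ρ_c (h + r) = ρ_m r → ρ_c = ρ_m r / (h + r).
ρ_c = 3310 × 6.129 km / (1.275 km + 6.129 km) = 2740 kg/m³.

2740 kg/m³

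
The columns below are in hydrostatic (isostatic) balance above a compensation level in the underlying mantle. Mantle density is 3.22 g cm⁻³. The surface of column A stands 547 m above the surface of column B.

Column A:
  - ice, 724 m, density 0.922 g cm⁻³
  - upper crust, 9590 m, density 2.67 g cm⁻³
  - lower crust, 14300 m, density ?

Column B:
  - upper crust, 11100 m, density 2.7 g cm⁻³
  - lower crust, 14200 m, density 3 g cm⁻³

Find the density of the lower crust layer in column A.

2.96 g cm⁻³

Take the compensation level at the base of the deeper column (depth z_c below the surface of column A) and equate Σ ρ_i t_i down to z_c; mantle fills any gap and the z_c terms cancel.
Column A: 724×0.922 + 9590×2.67 + 14300×ρ + (z_c − 24614)×3.22
Column B: 547×0 + 11100×2.7 + 14200×3 + (z_c − 547 − 25300)×3.22
The z_c×3.22 term appears on both sides and cancels. Collect the known terms of each column as K = Σ(ρt)_known − 3.22 × (depth of known layers): K_A = 26272.828 − 3.22×24614 = −52984.252; K_B = 72570 − 3.22×(547 + 25300) = −10657.34.
Balance: K_A + 14300×ρ = K_B, so ρ = (K_B − K_A)/14300 = 42326.9/14300 = 2.96 g cm⁻³.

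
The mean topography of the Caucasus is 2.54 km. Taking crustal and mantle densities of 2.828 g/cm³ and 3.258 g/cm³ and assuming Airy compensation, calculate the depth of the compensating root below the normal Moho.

By Archimedes' principle applied to the lithosphere: the weight of the topography is balanced by the buoyancy of the root, ρ_c h = (ρ_m − ρ_c) r.
r = h · ρ_c / (ρ_m − ρ_c) = 2.54 km × 2.828 / (3.258 − 2.828) = 16.7 km.

16.7 km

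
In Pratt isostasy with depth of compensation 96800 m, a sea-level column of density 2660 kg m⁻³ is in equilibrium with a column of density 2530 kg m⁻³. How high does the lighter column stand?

ρ_ref D = ρ (D + h) → h = D (ρ_ref − ρ)/ρ.
h = 96800 m × (2660 − 2530)/2530 = 4970 m.

4970 m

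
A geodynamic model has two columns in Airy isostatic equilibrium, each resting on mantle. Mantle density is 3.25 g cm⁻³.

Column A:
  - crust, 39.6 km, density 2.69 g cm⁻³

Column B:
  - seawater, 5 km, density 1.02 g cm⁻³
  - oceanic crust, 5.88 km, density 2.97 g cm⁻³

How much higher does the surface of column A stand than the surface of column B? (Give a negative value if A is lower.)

2.89 km

For any compensation level in the mantle, the mantle terms cancel and isostasy reduces to e = (Σt_A − Σt_B) − (Σ(ρt)_A − Σ(ρt)_B) / ρ_m.
Σt_A = 39.6 km; Σt_B = 10.88 km; Σ(ρt)_A = 106.524; Σ(ρt)_B = 22.5636 (in km·g cm⁻³).
e = (39.6 − 10.88) − (106.524 − 22.5636) / 3.25 = 2.89 km.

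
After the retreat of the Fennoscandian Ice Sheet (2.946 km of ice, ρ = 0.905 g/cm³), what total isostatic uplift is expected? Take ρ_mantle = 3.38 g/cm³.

Removing the load lets mantle flow back in; uplift u satisfies ρ_ice t = ρ_m u.
u = t ρ_ice/ρ_m = 2.946 km × 0.905/3.38 = 0.789 km.

0.789 km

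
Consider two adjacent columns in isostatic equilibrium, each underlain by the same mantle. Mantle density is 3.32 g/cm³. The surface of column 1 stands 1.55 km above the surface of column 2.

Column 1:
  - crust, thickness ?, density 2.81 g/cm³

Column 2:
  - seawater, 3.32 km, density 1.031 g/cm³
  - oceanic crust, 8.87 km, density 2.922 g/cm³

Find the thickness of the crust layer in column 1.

Take the compensation level at the base of the deeper column (depth z_c below the surface of column 1) and equate Σ ρ_i t_i down to z_c; mantle fills any gap and the z_c terms cancel.
Column 1: x×2.81 + (z_c − 0 − x)×3.32
Column 2: 1.55×0 + 3.32×1.031 + 8.87×2.922 + (z_c − 1.55 − 12.19)×3.32
The z_c×3.32 term appears on both sides and cancels. Collect the known terms of each column as K = Σ(ρt)_known − 3.32 × (depth of known layers): K_1 = 0 − 3.32×0 = 0; K_2 = 29.34106 − 3.32×(1.55 + 12.19) = −16.27574.
Balance: K_1 − x×(3.32 − 2.81) = K_2, so x = (K_1 − K_2)/(3.32 − 2.81) = 16.2757/0.51 = 31.9 km.

31.9 km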